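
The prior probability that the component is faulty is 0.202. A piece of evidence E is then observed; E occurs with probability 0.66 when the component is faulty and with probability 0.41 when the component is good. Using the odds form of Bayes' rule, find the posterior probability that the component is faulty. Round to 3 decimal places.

Prior odds = 0.202/(1−0.202) = 0.25313. In log-odds, ln(0.25313) = -1.3738.
Add log likelihood ratio: ln(1.6098) = 0.47608.
Posterior log-odds = -0.89776, so posterior odds = exp(-0.89776) = 0.40748. Converting, P(H|E) = 0.40748/1.4075 = 0.290.

Posterior probability ≈ 0.290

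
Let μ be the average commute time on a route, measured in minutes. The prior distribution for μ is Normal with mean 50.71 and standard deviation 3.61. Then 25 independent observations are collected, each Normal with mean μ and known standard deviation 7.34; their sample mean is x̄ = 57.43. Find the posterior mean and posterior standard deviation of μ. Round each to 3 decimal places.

Posterior mean ≈ 56.476; posterior SD ≈ 1.360

Prior precision 1/τ₀² = 1/3.61² = 0.0767336; data precision n/σ² = 25/7.34² = 0.464032.
Posterior precision = 0.0767336 + 0.464032 = 0.540766, giving posterior SD = 1/√0.540766 = 1.360.
Posterior mean = (0.0767336·50.71 + 0.464032·57.43) / 0.540766 = 56.476.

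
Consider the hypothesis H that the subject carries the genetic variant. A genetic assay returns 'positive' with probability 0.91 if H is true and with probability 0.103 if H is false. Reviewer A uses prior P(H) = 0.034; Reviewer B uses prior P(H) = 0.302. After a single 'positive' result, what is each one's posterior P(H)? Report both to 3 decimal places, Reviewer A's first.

The likelihood ratio for a 'positive' result is 0.91/0.103 = 8.8350.
Reviewer A: prior odds 0.034/0.966 = 0.035197; posterior odds 0.31096; posterior probability 0.237.
Reviewer B: prior odds 0.302/0.698 = 0.43266; posterior odds 3.8226; posterior probability 0.793.

Reviewer A: 0.237; Reviewer B: 0.793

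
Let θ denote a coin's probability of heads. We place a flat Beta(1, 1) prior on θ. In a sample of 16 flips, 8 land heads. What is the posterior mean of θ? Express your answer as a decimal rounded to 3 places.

The binomial likelihood is conjugate to the Beta prior: with 8 successes and 8 failures, the posterior is Beta(1+8, 1+8) = Beta(9, 9).
E[θ | data] = 9/(9+9) = 0.500.

Posterior mean ≈ 0.500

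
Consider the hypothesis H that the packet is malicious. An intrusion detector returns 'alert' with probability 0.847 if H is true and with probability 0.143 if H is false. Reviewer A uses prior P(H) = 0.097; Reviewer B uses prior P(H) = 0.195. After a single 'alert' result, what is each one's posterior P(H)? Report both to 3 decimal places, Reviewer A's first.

The likelihood ratio for an 'alert' result is 0.847/0.143 = 5.9231.
Reviewer A: prior odds 0.097/0.903 = 0.10742; posterior odds 0.63626; posterior probability 0.389.
Reviewer B: prior odds 0.195/0.805 = 0.24224; posterior odds 1.4348; posterior probability 0.589.

Reviewer A: 0.389; Reviewer B: 0.589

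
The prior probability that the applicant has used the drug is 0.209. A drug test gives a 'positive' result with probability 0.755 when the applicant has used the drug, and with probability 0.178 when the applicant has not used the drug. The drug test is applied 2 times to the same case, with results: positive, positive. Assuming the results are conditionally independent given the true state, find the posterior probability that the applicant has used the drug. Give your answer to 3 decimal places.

Let H be the event that the applicant has used the drug; start with P(H) = 0.209. P('positive'|H) = 0.755, P('positive'|¬H) = 0.178.
Update on result 1 ('positive'): P(H) ← 0.755·0.2090 / (0.755·0.2090 + 0.178·0.7910) = 0.15779/0.29859 = 0.5285.
Update on result 2 ('positive'): P(H) ← 0.755·0.5285 / (0.755·0.5285 + 0.178·0.4715) = 0.39899/0.48292 = 0.8262.

Posterior P(H) ≈ 0.826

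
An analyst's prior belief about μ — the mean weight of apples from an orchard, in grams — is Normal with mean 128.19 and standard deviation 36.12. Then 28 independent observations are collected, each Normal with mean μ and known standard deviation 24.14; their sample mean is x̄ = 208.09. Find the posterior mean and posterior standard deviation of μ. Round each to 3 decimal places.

Posterior mean ≈ 206.835; posterior SD ≈ 4.526

With known σ, the Normal prior is conjugate. Weight on the data is w = (n/σ²)/(n/σ² + 1/τ₀²) = 0.0480489/(0.0480489+0.00076649) = 0.98430.
Posterior mean = w·x̄ + (1−w)·μ₀ = 0.98430·208.09 + 0.015702·128.19 = 206.835. Posterior variance = 1/(0.0480489+0.00076649) = 20.4853, so SD = 4.526.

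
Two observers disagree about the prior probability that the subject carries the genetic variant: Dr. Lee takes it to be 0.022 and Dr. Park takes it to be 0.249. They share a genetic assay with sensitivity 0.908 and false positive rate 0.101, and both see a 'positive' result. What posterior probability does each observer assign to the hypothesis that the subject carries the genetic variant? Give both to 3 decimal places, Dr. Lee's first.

Dr. Lee: 0.168; Dr. Park: 0.749

The likelihood ratio for a 'positive' result is 0.908/0.101 = 8.9901.
Dr. Lee: prior odds 0.022/0.978 = 0.022495; posterior odds 0.20223; posterior probability 0.168.
Dr. Park: prior odds 0.249/0.751 = 0.33156; posterior odds 2.9807; posterior probability 0.749.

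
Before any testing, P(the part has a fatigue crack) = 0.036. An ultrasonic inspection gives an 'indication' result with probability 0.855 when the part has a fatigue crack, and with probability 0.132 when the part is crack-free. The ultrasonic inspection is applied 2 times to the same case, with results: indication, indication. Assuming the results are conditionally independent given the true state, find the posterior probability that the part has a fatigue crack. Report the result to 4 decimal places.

With H the event that the part has a fatigue crack, the joint likelihood of the observed sequence is P(data|H) = 0.855·0.855 = 0.73102 and P(data|¬H) = 0.132·0.132 = 0.017424.
Bayes: P(H|data) = 0.036·0.73102 / (0.036·0.73102 + 0.964·0.017424) = 0.026317/0.043114 = 0.6104.

Posterior P(H) ≈ 0.6104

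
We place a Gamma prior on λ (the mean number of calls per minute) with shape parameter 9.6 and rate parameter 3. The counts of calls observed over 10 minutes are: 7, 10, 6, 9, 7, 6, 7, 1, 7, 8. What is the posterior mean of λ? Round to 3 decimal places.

Posterior mean ≈ 5.969

Total count ∑xᵢ = 68 over n = 10 minutes.
Gamma is conjugate to the Poisson likelihood: posterior is Gamma(shape = 9.6+68 = 77.6, rate = 3+10 = 13).
Posterior mean = shape/rate = 77.6/13 = 5.969.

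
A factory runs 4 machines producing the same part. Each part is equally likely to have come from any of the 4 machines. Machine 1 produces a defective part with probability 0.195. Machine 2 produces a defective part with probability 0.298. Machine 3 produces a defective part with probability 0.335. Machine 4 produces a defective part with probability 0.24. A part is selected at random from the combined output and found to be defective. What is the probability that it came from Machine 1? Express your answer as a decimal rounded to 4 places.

Posterior probability ≈ 0.1826

Tabulate prior·likelihood by source: [1] prior 0.25, lik 0.195, product 0.04875; [2] prior 0.25, lik 0.298, product 0.07450; [3] prior 0.25, lik 0.335, product 0.08375; [4] prior 0.25, lik 0.24, product 0.06000.
Normalizing constant = 0.26700; the posterior for Machine 1 is its product over the sum, 0.04875/0.26700 = 0.1826.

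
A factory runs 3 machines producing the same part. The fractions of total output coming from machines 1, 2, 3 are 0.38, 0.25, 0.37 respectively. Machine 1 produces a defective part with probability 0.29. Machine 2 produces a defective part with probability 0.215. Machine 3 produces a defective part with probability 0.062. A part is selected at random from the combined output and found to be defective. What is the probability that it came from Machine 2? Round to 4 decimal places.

P(defective|M1) = 0.29; P(defective|M2) = 0.215; P(defective|M3) = 0.062.
Prior × likelihood for each source: 0.38·0.29=0.1102, 0.25·0.215=0.05375, 0.37·0.062=0.02294. Summing gives P(defective) = 0.18689.
P(Machine 2 | defective) = 0.05375 / 0.18689 = 0.2876.

Posterior probability ≈ 0.2876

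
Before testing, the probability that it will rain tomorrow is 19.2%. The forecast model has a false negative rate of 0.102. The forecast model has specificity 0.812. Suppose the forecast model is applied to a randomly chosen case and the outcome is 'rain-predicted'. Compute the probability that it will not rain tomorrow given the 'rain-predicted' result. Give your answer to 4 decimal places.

Write H for 'it will rain tomorrow'. Prior odds H:¬H = 0.192/0.808 = 0.23762. For the 'rain-predicted' outcome, the likelihood ratio is 0.898/0.188 = 4.7766.
Posterior odds = 0.23762 × 4.7766 = 1.1350, so P(H|E) = 1.1350/(1+1.1350) = 0.5316. Then P(¬H|E) = 1 − 0.5316 = 0.4684.

P(¬H | E) ≈ 0.4684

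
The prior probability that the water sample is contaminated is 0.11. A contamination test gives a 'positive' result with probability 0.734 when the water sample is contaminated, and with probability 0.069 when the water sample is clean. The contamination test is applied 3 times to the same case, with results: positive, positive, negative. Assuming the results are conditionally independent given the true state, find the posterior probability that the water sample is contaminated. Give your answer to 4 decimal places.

With H the event that the water sample is contaminated, the joint likelihood of the observed sequence is P(data|H) = 0.734·0.734·0.266 = 0.14331 and P(data|¬H) = 0.069·0.069·0.931 = 0.0044325.
Bayes: P(H|data) = 0.11·0.14331 / (0.11·0.14331 + 0.89·0.0044325) = 0.015764/0.019709 = 0.7998.

Posterior P(H) ≈ 0.7998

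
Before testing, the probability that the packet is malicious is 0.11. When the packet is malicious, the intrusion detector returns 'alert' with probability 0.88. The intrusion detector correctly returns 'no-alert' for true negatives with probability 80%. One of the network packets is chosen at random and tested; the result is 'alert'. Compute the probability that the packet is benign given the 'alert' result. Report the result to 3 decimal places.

P(¬H | E) ≈ 0.648

Let H be the event that the packet is malicious. P(H) = 0.11, so P(¬H) = 0.89. With E the 'alert' result, P(E|H) = 0.88 and P(E|¬H) = 0.2.
P(E) = 0.88·0.11 + 0.2·0.89 = 0.096800 + 0.17800 = 0.27480.
By Bayes' theorem, P(H|E) = 0.096800 / 0.27480 = 0.352. Hence P(¬H|E) = 1 − 0.352 = 0.648.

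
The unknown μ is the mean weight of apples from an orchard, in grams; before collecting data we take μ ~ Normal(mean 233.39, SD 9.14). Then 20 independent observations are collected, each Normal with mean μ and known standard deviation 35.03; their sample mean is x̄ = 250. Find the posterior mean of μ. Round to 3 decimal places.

Posterior mean ≈ 242.967

Prior precision 1/τ₀² = 1/9.14² = 0.0119704; data precision n/σ² = 20/35.03² = 0.0162986.
Posterior precision = 0.0119704 + 0.0162986 = 0.0282689.
Posterior mean = (0.0119704·233.39 + 0.0162986·250) / 0.0282689 = 242.967.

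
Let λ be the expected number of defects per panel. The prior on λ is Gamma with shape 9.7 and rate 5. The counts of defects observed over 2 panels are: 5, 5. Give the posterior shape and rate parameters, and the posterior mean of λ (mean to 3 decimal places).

Posterior: Gamma(shape=19.7, rate=7); mean ≈ 2.814

Total count ∑xᵢ = 10 over n = 2 panels.
Gamma is conjugate to the Poisson likelihood: posterior is Gamma(shape = 9.7+10 = 19.7, rate = 5+2 = 7).
E[λ | data] = 19.7/7 = 2.814.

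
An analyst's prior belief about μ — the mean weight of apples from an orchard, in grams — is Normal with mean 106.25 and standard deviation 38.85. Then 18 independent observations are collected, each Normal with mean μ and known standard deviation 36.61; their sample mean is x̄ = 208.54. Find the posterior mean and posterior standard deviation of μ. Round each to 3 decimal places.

Posterior mean ≈ 203.731; posterior SD ≈ 8.424

Prior precision 1/τ₀² = 1/38.85² = 0.00066255; data precision n/σ² = 18/36.61² = 0.0134299.
Posterior precision = 0.00066255 + 0.0134299 = 0.0140925, giving posterior SD = 1/√0.0140925 = 8.424.
Posterior mean = (0.00066255·106.25 + 0.0134299·208.54) / 0.0140925 = 203.731.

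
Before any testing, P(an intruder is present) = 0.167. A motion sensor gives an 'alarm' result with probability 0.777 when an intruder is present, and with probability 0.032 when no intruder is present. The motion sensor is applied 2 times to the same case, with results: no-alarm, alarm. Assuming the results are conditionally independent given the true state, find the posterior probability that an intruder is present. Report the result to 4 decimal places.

With H the event that an intruder is present, the joint likelihood of the observed sequence is P(data|H) = 0.223·0.777 = 0.17327 and P(data|¬H) = 0.968·0.032 = 0.030976.
Bayes: P(H|data) = 0.167·0.17327 / (0.167·0.17327 + 0.833·0.030976) = 0.028936/0.054739 = 0.5286.

Posterior P(H) ≈ 0.5286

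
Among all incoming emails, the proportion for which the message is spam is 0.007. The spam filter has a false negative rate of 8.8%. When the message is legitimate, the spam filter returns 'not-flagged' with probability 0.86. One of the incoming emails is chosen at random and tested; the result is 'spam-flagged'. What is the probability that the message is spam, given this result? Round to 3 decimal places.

Write H for 'the message is spam'. Prior odds H:¬H = 0.007/0.993 = 0.0070493. For the 'spam-flagged' outcome, the likelihood ratio is 0.912/0.14 = 6.5143.
Posterior odds = 0.0070493 × 6.5143 = 0.045921, so P(H|E) = 0.045921/(1+0.045921) = 0.044.

P(H | E) ≈ 0.044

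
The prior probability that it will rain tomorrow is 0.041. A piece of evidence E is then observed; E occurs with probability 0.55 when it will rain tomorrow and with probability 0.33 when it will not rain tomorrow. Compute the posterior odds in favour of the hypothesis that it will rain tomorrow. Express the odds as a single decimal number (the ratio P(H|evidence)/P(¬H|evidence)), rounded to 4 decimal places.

Prior odds = 0.041/(1−0.041) = 0.042753. In log-odds, ln(0.042753) = -3.1523.
Add log likelihood ratio: ln(1.6667) = 0.51083.
Posterior log-odds = -2.6415, so posterior odds = exp(-2.6415) = 0.071255.

Posterior odds ≈ 0.0713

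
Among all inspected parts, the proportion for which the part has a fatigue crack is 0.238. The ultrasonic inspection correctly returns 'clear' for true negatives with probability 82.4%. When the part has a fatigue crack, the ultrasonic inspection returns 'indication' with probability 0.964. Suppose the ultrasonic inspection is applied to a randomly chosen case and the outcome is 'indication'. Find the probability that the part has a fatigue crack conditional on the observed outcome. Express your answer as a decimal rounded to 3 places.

P(H | E) ≈ 0.631

Let H be the event that the part has a fatigue crack. P(H) = 0.238, so P(¬H) = 0.762. With E the 'indication' result, P(E|H) = 0.964 and P(E|¬H) = 0.176.
P(E) = 0.964·0.238 + 0.176·0.762 = 0.22943 + 0.13411 = 0.36354.
By Bayes' theorem, P(H|E) = 0.22943 / 0.36354 = 0.631.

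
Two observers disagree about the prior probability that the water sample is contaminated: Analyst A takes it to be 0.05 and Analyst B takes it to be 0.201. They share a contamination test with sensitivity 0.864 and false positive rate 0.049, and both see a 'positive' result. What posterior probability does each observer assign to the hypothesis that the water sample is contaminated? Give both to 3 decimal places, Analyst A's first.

Analyst A: 0.481; Analyst B: 0.816

P('+'|H) = 0.864, P('+'|¬H) = 0.049.
Analyst A: numerator 0.864·0.05 = 0.043200; evidence = 0.043200+0.049·0.95 = 0.089750; posterior = 0.481.
Analyst B: numerator 0.864·0.201 = 0.17366; evidence = 0.17366+0.049·0.799 = 0.21282; posterior = 0.816.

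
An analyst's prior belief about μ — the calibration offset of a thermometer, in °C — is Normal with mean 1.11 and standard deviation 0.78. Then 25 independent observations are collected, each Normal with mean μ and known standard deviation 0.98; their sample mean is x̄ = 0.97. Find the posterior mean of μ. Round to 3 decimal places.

Posterior mean ≈ 0.978

Prior precision 1/τ₀² = 1/0.78² = 1.64366; data precision n/σ² = 25/0.98² = 26.0308.
Posterior precision = 1.64366 + 26.0308 = 27.6745.
Posterior mean = (1.64366·1.11 + 26.0308·0.97) / 27.6745 = 0.978.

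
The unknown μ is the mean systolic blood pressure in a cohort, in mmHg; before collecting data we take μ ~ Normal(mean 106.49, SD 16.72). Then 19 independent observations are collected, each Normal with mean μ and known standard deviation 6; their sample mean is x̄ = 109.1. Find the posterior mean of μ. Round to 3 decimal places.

Prior precision 1/τ₀² = 1/16.72² = 0.00357707; data precision n/σ² = 19/6² = 0.527778.
Posterior precision = 0.00357707 + 0.527778 = 0.531355.
Posterior mean = (0.00357707·106.49 + 0.527778·109.1) / 0.531355 = 109.082.

Posterior mean ≈ 109.082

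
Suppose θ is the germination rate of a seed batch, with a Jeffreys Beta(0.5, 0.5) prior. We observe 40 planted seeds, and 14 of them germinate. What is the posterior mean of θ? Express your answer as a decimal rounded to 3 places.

Posterior mean ≈ 0.354

The binomial likelihood is conjugate to the Beta prior: with 14 successes and 26 failures, the posterior is Beta(0.5+14, 0.5+26) = Beta(14.5, 26.5).
Posterior mean = α/(α+β) = 14.5/41 = 0.354.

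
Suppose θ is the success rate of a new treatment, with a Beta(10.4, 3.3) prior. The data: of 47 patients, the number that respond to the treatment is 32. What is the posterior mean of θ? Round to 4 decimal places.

Observing 32 successes and 15 failures updates Beta(10.4, 3.3) by adding the success and failure counts to the two shape parameters: α = 10.4+32 = 42.4, β = 3.3+15 = 18.3.
Posterior mean = α/(α+β) = 42.4/60.7 = 0.6985.

Posterior mean ≈ 0.6985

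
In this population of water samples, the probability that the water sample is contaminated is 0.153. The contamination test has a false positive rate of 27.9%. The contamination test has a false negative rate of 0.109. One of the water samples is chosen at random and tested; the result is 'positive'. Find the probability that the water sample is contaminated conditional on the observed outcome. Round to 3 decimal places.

Let H be the event that the water sample is contaminated. P(H) = 0.153, so P(¬H) = 0.847. With E the 'positive' result, P(E|H) = 0.891 and P(E|¬H) = 0.279.
P(E) = 0.891·0.153 + 0.279·0.847 = 0.13632 + 0.23631 = 0.37264.
By Bayes' theorem, P(H|E) = 0.13632 / 0.37264 = 0.366.

P(H | E) ≈ 0.366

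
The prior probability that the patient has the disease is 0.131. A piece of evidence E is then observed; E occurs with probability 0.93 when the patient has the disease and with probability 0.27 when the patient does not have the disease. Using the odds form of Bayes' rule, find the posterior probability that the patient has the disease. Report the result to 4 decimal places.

Posterior probability ≈ 0.3418

Prior odds = 0.131/(1−0.131) = 0.15075.
Likelihood ratio for E = 0.93/0.27 = 3.4444.
Posterior odds = prior odds × LR = 0.51924.
Posterior probability = odds/(1+odds) = 0.51924/1.5192 = 0.3418.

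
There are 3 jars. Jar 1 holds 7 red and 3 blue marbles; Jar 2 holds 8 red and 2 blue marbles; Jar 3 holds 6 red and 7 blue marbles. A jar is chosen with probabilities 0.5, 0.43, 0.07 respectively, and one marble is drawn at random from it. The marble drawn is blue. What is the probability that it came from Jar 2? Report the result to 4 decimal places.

Posterior probability ≈ 0.3142

P(blue|Jar 1) = 0.3; P(blue|Jar 2) = 0.2; P(blue|Jar 3) = 0.5385.
Prior × likelihood for each source: 0.5·0.3=0.1500, 0.43·0.2=0.08600, 0.07·0.5385=0.03769. Summing gives P(blue) = 0.27369.
P(Jar 2 | blue) = 0.08600 / 0.27369 = 0.3142.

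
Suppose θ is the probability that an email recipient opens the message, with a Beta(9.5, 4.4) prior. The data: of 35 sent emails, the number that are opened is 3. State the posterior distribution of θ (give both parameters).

Posterior: Beta(12.5, 36.4)

Observing 3 successes and 32 failures updates Beta(9.5, 4.4) by adding the success and failure counts to the two shape parameters: α = 9.5+3 = 12.5, β = 4.4+32 = 36.4.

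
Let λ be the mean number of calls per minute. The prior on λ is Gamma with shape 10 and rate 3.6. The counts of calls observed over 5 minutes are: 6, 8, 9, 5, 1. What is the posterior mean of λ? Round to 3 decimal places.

The Poisson likelihood adds the total count to the shape and the number of exposure periods to the rate. Here ∑xᵢ = 29 and n = 5, so shape 10→39 and rate 3.6→8.6.
E[λ | data] = 39/8.6 = 4.535.

Posterior mean ≈ 4.535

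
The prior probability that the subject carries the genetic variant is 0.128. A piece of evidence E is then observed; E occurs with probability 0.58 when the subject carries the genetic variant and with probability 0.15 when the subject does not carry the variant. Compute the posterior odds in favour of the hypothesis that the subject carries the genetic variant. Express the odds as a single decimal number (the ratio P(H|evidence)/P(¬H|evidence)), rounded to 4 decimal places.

Posterior odds ≈ 0.5676

Prior odds = 0.128/(1−0.128) = 0.14679. In log-odds, ln(0.14679) = -1.9188.
Add log likelihood ratio: ln(3.8667) = 1.3524.
Posterior log-odds = -0.56637, so posterior odds = exp(-0.56637) = 0.56758.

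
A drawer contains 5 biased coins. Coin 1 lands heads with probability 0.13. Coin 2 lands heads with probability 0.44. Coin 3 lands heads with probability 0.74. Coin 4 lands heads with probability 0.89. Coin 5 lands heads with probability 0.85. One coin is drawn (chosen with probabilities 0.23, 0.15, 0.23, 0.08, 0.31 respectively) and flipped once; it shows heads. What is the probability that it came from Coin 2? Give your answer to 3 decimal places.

Posterior probability ≈ 0.110

P(heads|C1) = 0.13; P(heads|C2) = 0.44; P(heads|C3) = 0.74; P(heads|C4) = 0.89; P(heads|C5) = 0.85.
Prior × likelihood for each source: 0.23·0.13=0.02990, 0.15·0.44=0.06600, 0.23·0.74=0.1702, 0.08·0.89=0.07120, 0.31·0.85=0.2635. Summing gives P(heads) = 0.60080.
P(Coin 2 | heads) = 0.06600 / 0.60080 = 0.110.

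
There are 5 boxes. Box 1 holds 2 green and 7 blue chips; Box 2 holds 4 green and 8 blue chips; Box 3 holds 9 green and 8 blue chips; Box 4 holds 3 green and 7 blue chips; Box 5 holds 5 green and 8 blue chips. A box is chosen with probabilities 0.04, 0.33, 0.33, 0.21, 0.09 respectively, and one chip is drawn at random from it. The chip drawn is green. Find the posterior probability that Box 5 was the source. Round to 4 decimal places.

P(green|Box 1) = 0.2222; P(green|Box 2) = 0.3333; P(green|Box 3) = 0.5294; P(green|Box 4) = 0.3; P(green|Box 5) = 0.3846.
Prior × likelihood for each source: 0.04·0.2222=0.008889, 0.33·0.3333=0.1100, 0.33·0.5294=0.1747, 0.21·0.3=0.06300, 0.09·0.3846=0.03462. Summing gives P(green) = 0.39121.
P(Box 5 | green) = 0.03462 / 0.39121 = 0.0885.

Posterior probability ≈ 0.0885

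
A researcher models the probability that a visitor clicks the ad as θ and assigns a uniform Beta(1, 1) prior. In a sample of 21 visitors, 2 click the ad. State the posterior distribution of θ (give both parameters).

Posterior: Beta(3, 20)

Observing 2 successes and 19 failures updates Beta(1, 1) by adding the success and failure counts to the two shape parameters: α = 1+2 = 3, β = 1+19 = 20.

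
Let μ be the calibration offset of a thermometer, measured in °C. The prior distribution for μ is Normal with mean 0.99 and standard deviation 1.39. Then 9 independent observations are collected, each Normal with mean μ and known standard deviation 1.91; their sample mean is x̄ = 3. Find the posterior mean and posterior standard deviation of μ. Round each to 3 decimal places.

Posterior mean ≈ 2.651; posterior SD ≈ 0.579

Prior precision 1/τ₀² = 1/1.39² = 0.517572; data precision n/σ² = 9/1.91² = 2.46704.
Posterior precision = 0.517572 + 2.46704 = 2.98461, giving posterior SD = 1/√2.98461 = 0.579.
Posterior mean = (0.517572·0.99 + 2.46704·3) / 2.98461 = 2.651.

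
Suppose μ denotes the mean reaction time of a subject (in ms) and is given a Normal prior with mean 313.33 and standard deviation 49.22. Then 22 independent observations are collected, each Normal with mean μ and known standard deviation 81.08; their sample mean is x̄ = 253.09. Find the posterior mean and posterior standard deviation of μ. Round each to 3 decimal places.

With known σ, the Normal prior is conjugate. Weight on the data is w = (n/σ²)/(n/σ² + 1/τ₀²) = 0.00334653/(0.00334653+0.00041278) = 0.89020.
Posterior mean = w·x̄ + (1−w)·μ₀ = 0.89020·253.09 + 0.10980·313.33 = 259.704. Posterior variance = 1/(0.00334653+0.00041278) = 266.006, so SD = 16.310.

Posterior mean ≈ 259.704; posterior SD ≈ 16.310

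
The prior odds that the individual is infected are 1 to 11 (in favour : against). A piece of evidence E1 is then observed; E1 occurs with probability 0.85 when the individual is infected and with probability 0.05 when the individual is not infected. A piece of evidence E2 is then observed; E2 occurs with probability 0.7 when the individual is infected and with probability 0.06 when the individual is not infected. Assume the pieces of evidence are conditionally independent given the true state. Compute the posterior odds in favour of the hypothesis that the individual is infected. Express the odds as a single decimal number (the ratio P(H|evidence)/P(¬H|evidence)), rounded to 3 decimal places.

Prior odds = 1/11 = 0.090909.
Likelihood ratio for E1 = 0.85/0.05 = 17.000.
Likelihood ratio for E2 = 0.7/0.06 = 11.667.
Posterior odds = prior odds × LR₁ × LR₂ = 18.030.

Posterior odds ≈ 18.030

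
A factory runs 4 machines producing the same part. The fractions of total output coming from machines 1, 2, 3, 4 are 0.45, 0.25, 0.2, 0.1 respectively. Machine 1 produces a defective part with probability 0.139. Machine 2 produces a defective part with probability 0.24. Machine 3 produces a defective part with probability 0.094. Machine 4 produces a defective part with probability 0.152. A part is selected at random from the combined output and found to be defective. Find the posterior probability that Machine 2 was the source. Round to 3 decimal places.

Tabulate prior·likelihood by source: [1] prior 0.45, lik 0.139, product 0.06255; [2] prior 0.25, lik 0.24, product 0.06000; [3] prior 0.2, lik 0.094, product 0.01880; [4] prior 0.1, lik 0.152, product 0.01520.
Normalizing constant = 0.15655; the posterior for Machine 2 is its product over the sum, 0.06000/0.15655 = 0.383.

Posterior probability ≈ 0.383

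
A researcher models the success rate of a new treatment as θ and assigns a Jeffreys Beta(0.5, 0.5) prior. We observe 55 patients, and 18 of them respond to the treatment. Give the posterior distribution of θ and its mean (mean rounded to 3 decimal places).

The binomial likelihood is conjugate to the Beta prior: with 18 successes and 37 failures, the posterior is Beta(0.5+18, 0.5+37) = Beta(18.5, 37.5).
E[θ | data] = 18.5/(18.5+37.5) = 0.330.

Posterior: Beta(18.5, 37.5); mean ≈ 0.330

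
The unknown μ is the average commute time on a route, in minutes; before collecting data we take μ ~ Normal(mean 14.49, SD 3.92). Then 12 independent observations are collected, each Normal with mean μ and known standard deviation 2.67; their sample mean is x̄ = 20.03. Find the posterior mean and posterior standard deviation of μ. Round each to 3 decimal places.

Prior precision 1/τ₀² = 1/3.92² = 0.0650771; data precision n/σ² = 12/2.67² = 1.68329.
Posterior precision = 0.0650771 + 1.68329 = 1.74837, giving posterior SD = 1/√1.74837 = 0.756.
Posterior mean = (0.0650771·14.49 + 1.68329·20.03) / 1.74837 = 19.824.

Posterior mean ≈ 19.824; posterior SD ≈ 0.756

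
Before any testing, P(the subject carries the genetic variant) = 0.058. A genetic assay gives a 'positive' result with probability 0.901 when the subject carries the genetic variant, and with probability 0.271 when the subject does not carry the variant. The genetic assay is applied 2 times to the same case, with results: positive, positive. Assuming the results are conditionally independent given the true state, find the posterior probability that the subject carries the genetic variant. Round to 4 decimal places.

Let H be the event that the subject carries the genetic variant; start with P(H) = 0.058. P('positive'|H) = 0.901, P('positive'|¬H) = 0.271.
Update on result 1 ('positive'): P(H) ← 0.901·0.0580 / (0.901·0.0580 + 0.271·0.9420) = 0.052258/0.30754 = 0.1699.
Update on result 2 ('positive'): P(H) ← 0.901·0.1699 / (0.901·0.1699 + 0.271·0.8301) = 0.15310/0.37805 = 0.4050.

Posterior P(H) ≈ 0.4050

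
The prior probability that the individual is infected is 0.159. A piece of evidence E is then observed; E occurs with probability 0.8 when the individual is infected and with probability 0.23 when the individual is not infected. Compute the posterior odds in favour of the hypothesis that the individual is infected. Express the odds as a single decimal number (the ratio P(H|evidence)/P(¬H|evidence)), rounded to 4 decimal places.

Posterior odds ≈ 0.6576

Prior odds = 0.159/(1−0.159) = 0.18906.
Likelihood ratio for E = 0.8/0.23 = 3.4783.
Posterior odds = prior odds × LR = 0.65760.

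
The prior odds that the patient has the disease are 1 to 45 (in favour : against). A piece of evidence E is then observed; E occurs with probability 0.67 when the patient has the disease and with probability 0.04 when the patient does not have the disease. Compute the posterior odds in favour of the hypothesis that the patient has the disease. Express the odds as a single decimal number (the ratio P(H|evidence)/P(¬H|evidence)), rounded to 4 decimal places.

Posterior odds ≈ 0.3722

Prior odds = 1/45 = 0.022222.
Likelihood ratio for E = 0.67/0.04 = 16.750.
Posterior odds = prior odds × LR = 0.37222.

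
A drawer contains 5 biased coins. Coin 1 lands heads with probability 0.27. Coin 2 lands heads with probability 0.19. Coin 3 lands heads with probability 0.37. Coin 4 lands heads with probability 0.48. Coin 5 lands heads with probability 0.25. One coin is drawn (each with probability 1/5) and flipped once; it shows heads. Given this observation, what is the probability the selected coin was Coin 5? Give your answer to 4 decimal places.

P(heads|C1) = 0.27; P(heads|C2) = 0.19; P(heads|C3) = 0.37; P(heads|C4) = 0.48; P(heads|C5) = 0.25.
Prior × likelihood for each source: 0.2·0.27=0.05400, 0.2·0.19=0.03800, 0.2·0.37=0.07400, 0.2·0.48=0.09600, 0.2·0.25=0.05000. Summing gives P(heads) = 0.31200.
P(Coin 5 | heads) = 0.05000 / 0.31200 = 0.1603.

Posterior probability ≈ 0.1603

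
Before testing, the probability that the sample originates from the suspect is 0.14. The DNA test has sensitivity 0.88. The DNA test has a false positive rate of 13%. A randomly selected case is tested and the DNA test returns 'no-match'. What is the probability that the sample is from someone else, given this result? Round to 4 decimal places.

P(¬H | E) ≈ 0.9780

Let H be the event that the sample originates from the suspect. P(H) = 0.14, so P(¬H) = 0.86. With E the 'no-match' result, P(E|H) = 0.12 and P(E|¬H) = 0.87.
P(E) = 0.12·0.14 + 0.87·0.86 = 0.016800 + 0.74820 = 0.76500.
By Bayes' theorem, P(H|E) = 0.016800 / 0.76500 = 0.0220. Hence P(¬H|E) = 1 − 0.0220 = 0.9780.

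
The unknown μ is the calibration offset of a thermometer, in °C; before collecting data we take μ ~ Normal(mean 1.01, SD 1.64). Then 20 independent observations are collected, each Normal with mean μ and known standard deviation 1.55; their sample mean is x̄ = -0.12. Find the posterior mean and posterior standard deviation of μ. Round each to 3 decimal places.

With known σ, the Normal prior is conjugate. Weight on the data is w = (n/σ²)/(n/σ² + 1/τ₀²) = 8.32466/(8.32466+0.371802) = 0.95725.
Posterior mean = w·x̄ + (1−w)·μ₀ = 0.95725·-0.12 + 0.042753·1.01 = -0.072. Posterior variance = 1/(8.32466+0.371802) = 0.114989, so SD = 0.339.

Posterior mean ≈ -0.072; posterior SD ≈ 0.339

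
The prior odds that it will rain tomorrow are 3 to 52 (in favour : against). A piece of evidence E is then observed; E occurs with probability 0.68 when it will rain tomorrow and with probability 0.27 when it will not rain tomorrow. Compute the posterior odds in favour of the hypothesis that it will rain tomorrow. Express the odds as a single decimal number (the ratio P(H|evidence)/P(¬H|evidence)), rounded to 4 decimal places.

Prior odds = 3/52 = 0.057692. In log-odds, ln(0.057692) = -2.8526.
Add log likelihood ratio: ln(2.5185) = 0.92367.
Posterior log-odds = -1.9290, so posterior odds = exp(-1.9290) = 0.14530.

Posterior odds ≈ 0.1453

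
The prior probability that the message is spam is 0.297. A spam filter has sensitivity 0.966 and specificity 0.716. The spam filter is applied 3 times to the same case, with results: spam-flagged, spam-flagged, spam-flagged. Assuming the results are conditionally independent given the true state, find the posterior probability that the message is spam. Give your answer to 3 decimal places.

Posterior P(H) ≈ 0.943

With H the event that the message is spam, the joint likelihood of the observed sequence is P(data|H) = 0.966·0.966·0.966 = 0.90143 and P(data|¬H) = 0.284·0.284·0.284 = 0.022906.
Bayes: P(H|data) = 0.297·0.90143 / (0.297·0.90143 + 0.703·0.022906) = 0.26772/0.28383 = 0.9433.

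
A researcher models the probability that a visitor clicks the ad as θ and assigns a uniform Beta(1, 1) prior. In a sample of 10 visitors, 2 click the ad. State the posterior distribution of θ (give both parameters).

The binomial likelihood is conjugate to the Beta prior: with 2 successes and 8 failures, the posterior is Beta(1+2, 1+8) = Beta(3, 9).

Posterior: Beta(3, 9)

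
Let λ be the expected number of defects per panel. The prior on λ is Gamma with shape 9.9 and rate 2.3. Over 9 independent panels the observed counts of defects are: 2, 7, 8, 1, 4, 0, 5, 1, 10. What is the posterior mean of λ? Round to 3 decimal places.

Posterior mean ≈ 4.239

The Poisson likelihood adds the total count to the shape and the number of exposure periods to the rate. Here ∑xᵢ = 38 and n = 9, so shape 9.9→47.9 and rate 2.3→11.3.
Posterior mean = shape/rate = 47.9/11.3 = 4.239.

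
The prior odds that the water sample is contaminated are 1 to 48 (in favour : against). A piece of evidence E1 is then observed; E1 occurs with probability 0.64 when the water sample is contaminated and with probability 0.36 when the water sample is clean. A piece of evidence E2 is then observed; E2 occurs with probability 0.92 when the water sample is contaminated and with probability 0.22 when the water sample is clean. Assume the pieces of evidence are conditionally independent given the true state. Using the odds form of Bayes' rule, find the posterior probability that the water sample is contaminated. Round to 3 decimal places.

Posterior probability ≈ 0.134

Prior odds = 1/48 = 0.020833.
Likelihood ratio for E1 = 0.64/0.36 = 1.7778.
Likelihood ratio for E2 = 0.92/0.22 = 4.1818.
Posterior odds = prior odds × LR₁ × LR₂ = 0.15488.
Posterior probability = odds/(1+odds) = 0.15488/1.1549 = 0.134.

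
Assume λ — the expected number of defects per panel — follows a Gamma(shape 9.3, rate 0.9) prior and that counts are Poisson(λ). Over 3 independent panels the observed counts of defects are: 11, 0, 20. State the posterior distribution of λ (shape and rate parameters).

The Poisson likelihood adds the total count to the shape and the number of exposure periods to the rate. Here ∑xᵢ = 31 and n = 3, so shape 9.3→40.3 and rate 0.9→3.9.

Posterior: Gamma(shape=40.3, rate=3.9)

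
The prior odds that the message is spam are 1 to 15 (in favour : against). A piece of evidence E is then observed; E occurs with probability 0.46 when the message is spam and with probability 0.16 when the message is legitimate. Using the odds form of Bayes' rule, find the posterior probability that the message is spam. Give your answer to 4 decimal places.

Posterior probability ≈ 0.1608

Prior odds = 1/15 = 0.066667.
Likelihood ratio for E = 0.46/0.16 = 2.8750.
Posterior odds = prior odds × LR = 0.19167.
Posterior probability = odds/(1+odds) = 0.19167/1.1917 = 0.1608.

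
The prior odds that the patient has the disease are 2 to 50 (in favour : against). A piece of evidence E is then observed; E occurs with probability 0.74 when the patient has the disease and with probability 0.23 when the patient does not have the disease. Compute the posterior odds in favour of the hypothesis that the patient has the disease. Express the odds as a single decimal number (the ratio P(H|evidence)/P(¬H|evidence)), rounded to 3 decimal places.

Posterior odds ≈ 0.129

Prior odds = 2/50 = 0.040000.
Likelihood ratio for E = 0.74/0.23 = 3.2174.
Posterior odds = prior odds × LR = 0.12870.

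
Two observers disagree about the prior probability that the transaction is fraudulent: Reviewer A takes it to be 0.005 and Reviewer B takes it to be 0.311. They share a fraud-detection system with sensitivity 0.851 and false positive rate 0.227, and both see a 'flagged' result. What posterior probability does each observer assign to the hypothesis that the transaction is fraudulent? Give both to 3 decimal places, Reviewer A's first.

Reviewer A: 0.018; Reviewer B: 0.629

P('+'|H) = 0.851, P('+'|¬H) = 0.227.
Reviewer A: numerator 0.851·0.005 = 0.0042550; evidence = 0.0042550+0.227·0.995 = 0.23012; posterior = 0.018.
Reviewer B: numerator 0.851·0.311 = 0.26466; evidence = 0.26466+0.227·0.689 = 0.42106; posterior = 0.629.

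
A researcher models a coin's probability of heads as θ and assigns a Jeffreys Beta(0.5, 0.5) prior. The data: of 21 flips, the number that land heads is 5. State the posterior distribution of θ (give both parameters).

Posterior: Beta(5.5, 16.5)

The binomial likelihood is conjugate to the Beta prior: with 5 successes and 16 failures, the posterior is Beta(0.5+5, 0.5+16) = Beta(5.5, 16.5).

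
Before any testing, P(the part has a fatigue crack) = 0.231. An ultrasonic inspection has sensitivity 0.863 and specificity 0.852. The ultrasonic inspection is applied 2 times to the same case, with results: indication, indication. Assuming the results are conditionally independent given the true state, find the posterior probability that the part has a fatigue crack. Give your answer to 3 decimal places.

With H the event that the part has a fatigue crack, the joint likelihood of the observed sequence is P(data|H) = 0.863·0.863 = 0.74477 and P(data|¬H) = 0.148·0.148 = 0.021904.
Bayes: P(H|data) = 0.231·0.74477 / (0.231·0.74477 + 0.769·0.021904) = 0.17204/0.18889 = 0.9108.

Posterior P(H) ≈ 0.911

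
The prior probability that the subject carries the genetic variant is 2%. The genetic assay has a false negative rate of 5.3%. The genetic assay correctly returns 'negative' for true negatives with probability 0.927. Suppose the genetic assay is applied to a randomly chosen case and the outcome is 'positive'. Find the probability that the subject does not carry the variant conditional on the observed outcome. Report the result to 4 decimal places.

Let H be the event that the subject carries the genetic variant. P(H) = 0.02, so P(¬H) = 0.98. With E the 'positive' result, P(E|H) = 0.947 and P(E|¬H) = 0.073.
P(E) = 0.947·0.02 + 0.073·0.98 = 0.018940 + 0.071540 = 0.090480.
By Bayes' theorem, P(H|E) = 0.018940 / 0.090480 = 0.2093. Hence P(¬H|E) = 1 − 0.2093 = 0.7907.

P(¬H | E) ≈ 0.7907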